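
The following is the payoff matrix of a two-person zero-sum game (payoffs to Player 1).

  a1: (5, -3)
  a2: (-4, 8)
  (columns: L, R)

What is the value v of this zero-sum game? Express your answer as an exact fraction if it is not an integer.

Row minima: a1 → -3, a2 → -4; maximin = -3.
Column maxima: L → 5, R → 8; minimax = 5.
-3 ≠ 5, so there is no saddle point; optimal play is mixed.
Let Player 1 play a1 with probability p. Expected payoff against L: 5p + (-4)(1−p) = 9p − 4; against R: (-3)p + 8(1−p) = −11p + 8.
Setting these equal: 9p − 4 = −11p + 8 ⇒ 20p = 12 ⇒ p = 3/5, and the value is (9)·(3/5) − 4 = 7/5.
For Player 2: with q = P(L), equating a1's and a2's payoffs gives 8q − 3 = −12q + 8 ⇒ q = 11/20.

7/5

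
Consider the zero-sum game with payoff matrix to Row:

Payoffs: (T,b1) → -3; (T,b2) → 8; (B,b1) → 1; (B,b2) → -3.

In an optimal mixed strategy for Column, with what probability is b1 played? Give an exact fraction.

Row minima: T → -3, B → -3; maximin = -3.
Column maxima: b1 → 1, b2 → 8; minimax = 1.
-3 ≠ 1, so there is no saddle point; optimal play is mixed.
Let Row play T with probability p. Expected payoff against b1: (-3)p + 1(1−p) = −4p + 1; against b2: 8p + (-3)(1−p) = 11p − 3.
Setting these equal: −4p + 1 = 11p − 3 ⇒ −15p = -4 ⇒ p = 4/15, and the value is (-4)·(4/15) + 1 = -1/15.
For Column: with q = P(b1), equating T's and B's payoffs gives −11q + 8 = 4q − 3 ⇒ q = 11/15.

11/15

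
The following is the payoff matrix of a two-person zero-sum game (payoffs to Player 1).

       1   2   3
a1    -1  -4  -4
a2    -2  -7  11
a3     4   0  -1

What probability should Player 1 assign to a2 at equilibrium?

Row minima: a1 → -4, a2 → -7, a3 → -1; maximin = -1.
Column maxima: 1 → 4, 2 → 0, 3 → 11; minimax = 0.
-1 ≠ 0, so there is no saddle point; optimal play is mixed.
a1 is strictly dominated by a3, so Player 1 never plays it.
1 is strictly dominated by 2 (it gives Player 1 strictly more in every row), so Player 2 never plays it.
On the remaining 2×2 (a2, a3 vs 2, 3):
Let Player 1 play a2 with probability p. Expected payoff against 2: (-7)p + 0(1−p) = −7p; against 3: 11p + (-1)(1−p) = 12p − 1.
Setting these equal: −7p = 12p − 1 ⇒ −19p = -1 ⇒ p = 1/19, and the value is (-7)·(1/19) = -7/19.
For Player 2: with q = P(2), equating a2's and a3's payoffs gives −18q + 11 = q − 1 ⇒ q = 12/19.

1/19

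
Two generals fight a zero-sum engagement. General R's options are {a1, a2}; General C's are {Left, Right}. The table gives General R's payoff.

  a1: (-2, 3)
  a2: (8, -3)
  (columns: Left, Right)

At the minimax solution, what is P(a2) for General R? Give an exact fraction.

Row minima: a1 → -2, a2 → -3; maximin = -2.
Column maxima: Left → 8, Right → 3; minimax = 3.
-2 ≠ 3, so there is no saddle point; optimal play is mixed.
Let General R play a1 with probability p. Expected payoff against Left: (-2)p + 8(1−p) = −10p + 8; against Right: 3p + (-3)(1−p) = 6p − 3.
Setting these equal: −10p + 8 = 6p − 3 ⇒ −16p = -11 ⇒ p = 11/16, and the value is (-10)·(11/16) + 8 = 9/8.
For General C: with q = P(Left), equating a1's and a2's payoffs gives −5q + 3 = 11q − 3 ⇒ q = 3/8.

5/16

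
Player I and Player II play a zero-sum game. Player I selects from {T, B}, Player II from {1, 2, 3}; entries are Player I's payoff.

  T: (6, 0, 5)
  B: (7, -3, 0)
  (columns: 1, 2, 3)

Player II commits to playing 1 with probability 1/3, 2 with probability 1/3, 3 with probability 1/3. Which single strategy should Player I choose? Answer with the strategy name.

Expected payoff of T: (1/3)·6 + (1/3)·0 + (1/3)·5 = 11/3.
Expected payoff of B: (1/3)·7 + (1/3)·(-3) + (1/3)·0 = 4/3.
The largest is 11/3, so Player I's best response is T.

T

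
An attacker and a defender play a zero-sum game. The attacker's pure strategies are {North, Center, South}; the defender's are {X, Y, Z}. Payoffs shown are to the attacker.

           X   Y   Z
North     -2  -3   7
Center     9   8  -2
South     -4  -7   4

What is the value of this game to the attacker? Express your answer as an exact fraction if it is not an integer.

Row minima: North → -3, Center → -2, South → -7; maximin = -2.
Column maxima: X → 9, Y → 8, Z → 7; minimax = 7.
-2 ≠ 7, so there is no saddle point; optimal play is mixed.
South is strictly dominated by North, so the attacker never plays it.
X is strictly dominated by Y (it gives the attacker strictly more in every row), so the defender never plays it.
On the remaining 2×2 (North, Center vs Y, Z):
Let the attacker play North with probability p. Expected payoff against Y: (-3)p + 8(1−p) = −11p + 8; against Z: 7p + (-2)(1−p) = 9p − 2.
Setting these equal: −11p + 8 = 9p − 2 ⇒ −20p = -10 ⇒ p = 1/2, and the value is (-11)·(1/2) + 8 = 5/2.
For the defender: with q = P(Y), equating North's and Center's payoffs gives −10q + 7 = 10q − 2 ⇒ q = 9/20.

5/2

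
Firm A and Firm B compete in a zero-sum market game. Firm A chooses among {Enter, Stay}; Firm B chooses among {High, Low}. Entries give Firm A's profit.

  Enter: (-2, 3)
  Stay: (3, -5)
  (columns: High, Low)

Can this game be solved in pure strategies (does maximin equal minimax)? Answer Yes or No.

Row minima: Enter → -2, Stay → -5; maximin = -2.
Column maxima: High → 3, Low → 3; minimax = 3.
-2 ≠ 3, so no pure-strategy equilibrium exists.

No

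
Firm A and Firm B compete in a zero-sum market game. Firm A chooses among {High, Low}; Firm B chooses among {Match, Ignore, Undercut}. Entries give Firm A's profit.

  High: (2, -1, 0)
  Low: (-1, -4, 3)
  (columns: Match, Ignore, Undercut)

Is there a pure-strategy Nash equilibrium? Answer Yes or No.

Yes

Row minima: High → -1, Low → -4; maximin = -1.
Column maxima: Match → 2, Ignore → -1, Undercut → 3; minimax = -1.
maximin = minimax = -1, so a saddle point exists.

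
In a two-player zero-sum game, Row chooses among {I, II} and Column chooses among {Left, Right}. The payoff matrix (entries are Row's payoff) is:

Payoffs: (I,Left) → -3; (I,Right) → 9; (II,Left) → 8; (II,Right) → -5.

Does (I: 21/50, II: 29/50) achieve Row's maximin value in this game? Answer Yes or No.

Against Left this mix gives (21/50)·(-3) + (29/50)·8 = 169/50.
Against Right this mix gives (21/50)·9 + (29/50)·(-5) = 22/25.
Column will play Right, holding Row to 22/25. Shifting weight toward the row that does better against Right would raise this floor (the equalizing mix achieves 57/25 against both Right and Left), so the proposed strategy is not optimal.

No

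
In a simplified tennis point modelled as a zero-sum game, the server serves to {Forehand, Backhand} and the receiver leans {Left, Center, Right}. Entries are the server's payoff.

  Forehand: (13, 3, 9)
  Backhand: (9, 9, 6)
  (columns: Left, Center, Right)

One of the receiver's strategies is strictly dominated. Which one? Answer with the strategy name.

Right holds the server's payoff strictly below Left in every row: 9 < 13, 6 < 9.
So Left is strictly dominated for the receiver.

Left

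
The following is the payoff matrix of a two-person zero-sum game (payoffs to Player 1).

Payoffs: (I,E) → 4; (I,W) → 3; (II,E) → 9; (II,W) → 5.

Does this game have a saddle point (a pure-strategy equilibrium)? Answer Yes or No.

Yes

Row minima: I → 3, II → 5; maximin = 5.
Column maxima: E → 9, W → 5; minimax = 5.
maximin = minimax = 5, so a saddle point exists.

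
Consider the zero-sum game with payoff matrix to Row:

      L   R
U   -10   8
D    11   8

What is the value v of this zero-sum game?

Row minima: U → -10, D → 8; maximin = 8.
Column maxima: L → 11, R → 8; minimax = 8.
Since maximin = minimax = 8, there is a saddle point and the value is 8.

8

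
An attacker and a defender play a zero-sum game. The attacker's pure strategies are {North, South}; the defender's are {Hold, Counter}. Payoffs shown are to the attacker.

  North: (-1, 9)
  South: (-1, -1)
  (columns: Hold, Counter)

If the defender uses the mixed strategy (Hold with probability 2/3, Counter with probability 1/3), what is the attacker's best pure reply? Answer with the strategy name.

Expected payoff of North: (2/3)·(-1) + (1/3)·9 = 7/3.
Expected payoff of South: (2/3)·(-1) + (1/3)·(-1) = -1.
The largest is 7/3, so the attacker's best response is North.

North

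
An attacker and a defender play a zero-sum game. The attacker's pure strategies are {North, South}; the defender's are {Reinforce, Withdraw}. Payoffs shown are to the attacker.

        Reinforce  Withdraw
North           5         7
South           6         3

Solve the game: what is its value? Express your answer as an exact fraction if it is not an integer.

27/5

Row minima: North → 5, South → 3; maximin = 5.
Column maxima: Reinforce → 6, Withdraw → 7; minimax = 6.
5 ≠ 6, so there is no saddle point; optimal play is mixed.
Let the attacker play North with probability p. Expected payoff against Reinforce: 5p + 6(1−p) = −p + 6; against Withdraw: 7p + 3(1−p) = 4p + 3.
Setting these equal: −p + 6 = 4p + 3 ⇒ −5p = -3 ⇒ p = 3/5, and the value is (-1)·(3/5) + 6 = 27/5.
For the defender: with q = P(Reinforce), equating North's and South's payoffs gives −2q + 7 = 3q + 3 ⇒ q = 4/5.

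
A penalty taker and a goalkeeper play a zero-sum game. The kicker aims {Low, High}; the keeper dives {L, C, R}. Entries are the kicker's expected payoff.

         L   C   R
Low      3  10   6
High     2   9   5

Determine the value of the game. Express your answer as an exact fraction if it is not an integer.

Row minima: Low → 3, High → 2; maximin = 3.
Column maxima: L → 3, C → 10, R → 6; minimax = 3.
Since maximin = minimax = 3, there is a saddle point and the value is 3.

3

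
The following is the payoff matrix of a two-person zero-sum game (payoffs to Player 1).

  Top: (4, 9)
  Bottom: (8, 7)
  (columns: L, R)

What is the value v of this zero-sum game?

Row minima: Top → 4, Bottom → 7; maximin = 7.
Column maxima: L → 8, R → 9; minimax = 8.
7 ≠ 8, so there is no saddle point; optimal play is mixed.
Let Player 1 play Top with probability p. Expected payoff against L: 4p + 8(1−p) = −4p + 8; against R: 9p + 7(1−p) = 2p + 7.
Setting these equal: −4p + 8 = 2p + 7 ⇒ −6p = -1 ⇒ p = 1/6, and the value is (-4)·(1/6) + 8 = 22/3.
For Player 2: with q = P(L), equating Top's and Bottom's payoffs gives −5q + 9 = q + 7 ⇒ q = 1/3.

22/3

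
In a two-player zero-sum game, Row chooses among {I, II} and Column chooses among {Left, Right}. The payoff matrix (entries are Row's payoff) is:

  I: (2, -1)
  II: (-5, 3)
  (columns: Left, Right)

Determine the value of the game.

1/11

Row minima: I → -1, II → -5; maximin = -1.
Column maxima: Left → 2, Right → 3; minimax = 2.
-1 ≠ 2, so there is no saddle point; optimal play is mixed.
Let Row play I with probability p. Expected payoff against Left: 2p + (-5)(1−p) = 7p − 5; against Right: (-1)p + 3(1−p) = −4p + 3.
Setting these equal: 7p − 5 = −4p + 3 ⇒ 11p = 8 ⇒ p = 8/11, and the value is (7)·(8/11) − 5 = 1/11.
For Column: with q = P(Left), equating I's and II's payoffs gives 3q − 1 = −8q + 3 ⇒ q = 4/11.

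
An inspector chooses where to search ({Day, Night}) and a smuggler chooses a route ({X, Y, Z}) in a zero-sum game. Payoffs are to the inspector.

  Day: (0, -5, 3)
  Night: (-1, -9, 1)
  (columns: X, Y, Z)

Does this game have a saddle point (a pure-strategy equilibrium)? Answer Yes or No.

Yes

Row minima: Day → -5, Night → -9; maximin = -5.
Column maxima: X → 0, Y → -5, Z → 3; minimax = -5.
maximin = minimax = -5, so a saddle point exists.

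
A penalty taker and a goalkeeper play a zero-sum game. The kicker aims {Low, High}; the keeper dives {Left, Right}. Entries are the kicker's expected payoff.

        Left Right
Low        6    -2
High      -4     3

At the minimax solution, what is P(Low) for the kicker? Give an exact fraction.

7/15

Row minima: Low → -2, High → -4; maximin = -2.
Column maxima: Left → 6, Right → 3; minimax = 3.
-2 ≠ 3, so there is no saddle point; optimal play is mixed.
Let the kicker play Low with probability p. Expected payoff against Left: 6p + (-4)(1−p) = 10p − 4; against Right: (-2)p + 3(1−p) = −5p + 3.
Setting these equal: 10p − 4 = −5p + 3 ⇒ 15p = 7 ⇒ p = 7/15, and the value is (10)·(7/15) − 4 = 2/3.
For the keeper: with q = P(Left), equating Low's and High's payoffs gives 8q − 2 = −7q + 3 ⇒ q = 1/3.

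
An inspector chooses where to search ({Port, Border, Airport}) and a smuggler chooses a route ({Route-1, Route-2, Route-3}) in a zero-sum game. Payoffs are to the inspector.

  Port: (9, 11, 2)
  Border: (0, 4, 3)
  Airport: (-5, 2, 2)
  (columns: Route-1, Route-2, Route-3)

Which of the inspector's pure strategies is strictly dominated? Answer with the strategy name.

Border gives a strictly higher payoff than Airport against every column: 0 > -5, 4 > 2, 3 > 2.
So Airport is strictly dominated and the inspector never plays it.

Airport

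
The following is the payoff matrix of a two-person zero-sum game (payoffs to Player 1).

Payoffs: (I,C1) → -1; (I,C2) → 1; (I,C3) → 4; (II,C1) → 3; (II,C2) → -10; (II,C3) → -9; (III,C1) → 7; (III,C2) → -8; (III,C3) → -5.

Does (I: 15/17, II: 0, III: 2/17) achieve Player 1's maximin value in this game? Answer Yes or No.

Yes

Against C1 this mix gives (15/17)·(-1) + (2/17)·7 = -1/17.
Against C2 this mix gives (15/17)·1 + (2/17)·(-8) = -1/17.
Against C3 this mix gives (15/17)·4 + (2/17)·(-5) = 50/17.
All of Player 2's active replies (C1, C2) yield -1/17, and no column does worse for Player 1. The mix makes Player 2 indifferent and guarantees -1/17, so it is optimal.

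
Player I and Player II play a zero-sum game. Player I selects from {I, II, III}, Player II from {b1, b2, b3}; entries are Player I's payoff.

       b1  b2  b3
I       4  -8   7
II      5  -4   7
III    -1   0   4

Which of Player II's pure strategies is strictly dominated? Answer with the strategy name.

b1 holds Player I's payoff strictly below b3 in every row: 4 < 7, 5 < 7, -1 < 4.
So b3 is strictly dominated for Player II.

b3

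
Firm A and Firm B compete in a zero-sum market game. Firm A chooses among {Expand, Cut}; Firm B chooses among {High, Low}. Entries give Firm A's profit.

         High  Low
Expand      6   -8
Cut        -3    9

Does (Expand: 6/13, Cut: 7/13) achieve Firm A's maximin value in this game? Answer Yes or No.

Yes

Against High this mix gives (6/13)·6 + (7/13)·(-3) = 15/13.
Against Low this mix gives (6/13)·(-8) + (7/13)·9 = 15/13.
All of Firm B's active replies (High, Low) yield 15/13, and no column does worse for Firm A. The mix makes Firm B indifferent and guarantees 15/13, so it is optimal.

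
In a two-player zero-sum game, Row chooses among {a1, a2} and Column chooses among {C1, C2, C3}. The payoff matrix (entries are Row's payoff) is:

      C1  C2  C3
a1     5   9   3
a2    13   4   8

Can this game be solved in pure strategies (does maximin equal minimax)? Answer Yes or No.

Row minima: a1 → 3, a2 → 4; maximin = 4.
Column maxima: C1 → 13, C2 → 9, C3 → 8; minimax = 8.
4 ≠ 8, so no pure-strategy equilibrium exists.

No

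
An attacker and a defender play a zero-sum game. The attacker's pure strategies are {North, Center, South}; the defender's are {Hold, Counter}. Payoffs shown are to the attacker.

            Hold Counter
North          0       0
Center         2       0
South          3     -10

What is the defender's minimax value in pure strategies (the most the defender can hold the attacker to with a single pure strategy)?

Column maxima: Hold → 3, Counter → 0.
The smallest of these is 0.

0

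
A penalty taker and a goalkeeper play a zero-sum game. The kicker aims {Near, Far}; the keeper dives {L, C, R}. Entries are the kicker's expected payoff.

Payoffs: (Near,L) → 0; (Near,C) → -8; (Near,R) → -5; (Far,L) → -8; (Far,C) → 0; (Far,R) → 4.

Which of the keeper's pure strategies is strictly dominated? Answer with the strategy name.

R

C holds the kicker's payoff strictly below R in every row: -8 < -5, 0 < 4.
So R is strictly dominated for the keeper.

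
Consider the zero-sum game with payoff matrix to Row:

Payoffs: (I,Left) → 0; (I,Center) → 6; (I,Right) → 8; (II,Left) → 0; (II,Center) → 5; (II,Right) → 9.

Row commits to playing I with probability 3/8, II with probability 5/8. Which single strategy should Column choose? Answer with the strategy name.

If Column plays Left, Row's expected payoff is (3/8)·0 + (5/8)·0 = 0.
If Column plays Center, Row's expected payoff is (3/8)·6 + (5/8)·5 = 43/8.
If Column plays Right, Row's expected payoff is (3/8)·8 + (5/8)·9 = 69/8.
Column minimizes Row's payoff; the smallest is 0, so the best response is Left.

Left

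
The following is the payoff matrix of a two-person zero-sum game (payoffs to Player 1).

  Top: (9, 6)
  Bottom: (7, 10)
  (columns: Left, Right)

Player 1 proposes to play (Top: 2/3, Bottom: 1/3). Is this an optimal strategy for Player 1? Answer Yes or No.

No

Against Left this mix gives (2/3)·9 + (1/3)·7 = 25/3.
Against Right this mix gives (2/3)·6 + (1/3)·10 = 22/3.
Player 2 will play Right, holding Player 1 to 22/3. Shifting weight toward the row that does better against Right would raise this floor (the equalizing mix achieves 8 against both Right and Left), so the proposed strategy is not optimal.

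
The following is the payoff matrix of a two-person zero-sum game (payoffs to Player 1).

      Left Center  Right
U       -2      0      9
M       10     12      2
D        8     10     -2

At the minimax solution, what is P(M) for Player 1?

Row minima: U → -2, M → 2, D → -2; maximin = 2.
Column maxima: Left → 10, Center → 12, Right → 9; minimax = 9.
2 ≠ 9, so there is no saddle point; optimal play is mixed.
D is strictly dominated by M, so Player 1 never plays it.
Center is strictly dominated by Left (it gives Player 1 strictly more in every row), so Player 2 never plays it.
On the remaining 2×2 (U, M vs Left, Right):
Let Player 1 play U with probability p. Expected payoff against Left: (-2)p + 10(1−p) = −12p + 10; against Right: 9p + 2(1−p) = 7p + 2.
Setting these equal: −12p + 10 = 7p + 2 ⇒ −19p = -8 ⇒ p = 8/19, and the value is (-12)·(8/19) + 10 = 94/19.
For Player 2: with q = P(Left), equating U's and M's payoffs gives −11q + 9 = 8q + 2 ⇒ q = 7/19.

11/19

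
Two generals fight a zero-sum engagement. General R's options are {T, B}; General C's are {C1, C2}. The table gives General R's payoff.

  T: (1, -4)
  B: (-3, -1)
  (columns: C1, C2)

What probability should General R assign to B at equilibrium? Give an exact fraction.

5/7

Row minima: T → -4, B → -3; maximin = -3.
Column maxima: C1 → 1, C2 → -1; minimax = -1.
-3 ≠ -1, so there is no saddle point; optimal play is mixed.
Let General R play T with probability p. Expected payoff against C1: 1p + (-3)(1−p) = 4p − 3; against C2: (-4)p + (-1)(1−p) = −3p − 1.
Setting these equal: 4p − 3 = −3p − 1 ⇒ 7p = 2 ⇒ p = 2/7, and the value is (4)·(2/7) − 3 = -13/7.
For General C: with q = P(C1), equating T's and B's payoffs gives 5q − 4 = −2q − 1 ⇒ q = 3/7.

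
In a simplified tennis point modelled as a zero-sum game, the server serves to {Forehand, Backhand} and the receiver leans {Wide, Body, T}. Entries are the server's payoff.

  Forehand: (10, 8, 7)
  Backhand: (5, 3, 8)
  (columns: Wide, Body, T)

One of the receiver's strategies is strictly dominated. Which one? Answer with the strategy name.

Wide

Body holds the server's payoff strictly below Wide in every row: 8 < 10, 3 < 5.
So Wide is strictly dominated for the receiver.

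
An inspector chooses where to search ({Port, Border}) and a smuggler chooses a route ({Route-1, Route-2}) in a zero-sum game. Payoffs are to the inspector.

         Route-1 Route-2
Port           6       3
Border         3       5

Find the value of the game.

Row minima: Port → 3, Border → 3; maximin = 3.
Column maxima: Route-1 → 6, Route-2 → 5; minimax = 5.
3 ≠ 5, so there is no saddle point; optimal play is mixed.
Let the inspector play Port with probability p. Expected payoff against Route-1: 6p + 3(1−p) = 3p + 3; against Route-2: 3p + 5(1−p) = −2p + 5.
Setting these equal: 3p + 3 = −2p + 5 ⇒ 5p = 2 ⇒ p = 2/5, and the value is (3)·(2/5) + 3 = 21/5.
For the smuggler: with q = P(Route-1), equating Port's and Border's payoffs gives 3q + 3 = −2q + 5 ⇒ q = 2/5.

21/5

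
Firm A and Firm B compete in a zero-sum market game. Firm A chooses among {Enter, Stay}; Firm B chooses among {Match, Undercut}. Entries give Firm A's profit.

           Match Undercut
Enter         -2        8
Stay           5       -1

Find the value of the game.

Row minima: Enter → -2, Stay → -1; maximin = -1.
Column maxima: Match → 5, Undercut → 8; minimax = 5.
-1 ≠ 5, so there is no saddle point; optimal play is mixed.
Let Firm A play Enter with probability p. Expected payoff against Match: (-2)p + 5(1−p) = −7p + 5; against Undercut: 8p + (-1)(1−p) = 9p − 1.
Setting these equal: −7p + 5 = 9p − 1 ⇒ −16p = -6 ⇒ p = 3/8, and the value is (-7)·(3/8) + 5 = 19/8.
For Firm B: with q = P(Match), equating Enter's and Stay's payoffs gives −10q + 8 = 6q − 1 ⇒ q = 9/16.

19/8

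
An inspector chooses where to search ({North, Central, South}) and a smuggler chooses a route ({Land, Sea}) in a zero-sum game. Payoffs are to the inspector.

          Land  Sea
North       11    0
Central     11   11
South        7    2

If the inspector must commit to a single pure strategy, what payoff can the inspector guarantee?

11

Row minima: North → 0, Central → 11, South → 2.
The best of these is 11.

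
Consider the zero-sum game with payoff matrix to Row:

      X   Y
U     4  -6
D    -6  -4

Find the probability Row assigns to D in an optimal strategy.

5/6

Row minima: U → -6, D → -6; maximin = -6.
Column maxima: X → 4, Y → -4; minimax = -4.
-6 ≠ -4, so there is no saddle point; optimal play is mixed.
Let Row play U with probability p. Expected payoff against X: 4p + (-6)(1−p) = 10p − 6; against Y: (-6)p + (-4)(1−p) = −2p − 4.
Setting these equal: 10p − 6 = −2p − 4 ⇒ 12p = 2 ⇒ p = 1/6, and the value is (10)·(1/6) − 6 = -13/3.
For Column: with q = P(X), equating U's and D's payoffs gives 10q − 6 = −2q − 4 ⇒ q = 1/6.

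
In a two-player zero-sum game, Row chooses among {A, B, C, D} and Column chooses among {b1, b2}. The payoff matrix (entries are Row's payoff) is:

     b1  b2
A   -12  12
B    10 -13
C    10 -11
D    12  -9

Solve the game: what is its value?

Row minima: A → -12, B → -13, C → -11, D → -9; maximin = -9.
Column maxima: b1 → 12, b2 → 12; minimax = 12.
-9 ≠ 12, so there is no saddle point; optimal play is mixed.
B is strictly dominated by D, so Row never plays it.
C is strictly dominated by D, so Row never plays it.
On the remaining 2×2 (A, D vs b1, b2):
Let Row play A with probability p. Expected payoff against b1: (-12)p + 12(1−p) = −24p + 12; against b2: 12p + (-9)(1−p) = 21p − 9.
Setting these equal: −24p + 12 = 21p − 9 ⇒ −45p = -21 ⇒ p = 7/15, and the value is (-24)·(7/15) + 12 = 4/5.
For Column: with q = P(b1), equating A's and D's payoffs gives −24q + 12 = 21q − 9 ⇒ q = 7/15.

4/5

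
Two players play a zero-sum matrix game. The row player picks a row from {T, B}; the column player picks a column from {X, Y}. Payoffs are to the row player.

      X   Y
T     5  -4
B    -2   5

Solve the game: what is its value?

Row minima: T → -4, B → -2; maximin = -2.
Column maxima: X → 5, Y → 5; minimax = 5.
-2 ≠ 5, so there is no saddle point; optimal play is mixed.
Let the row player play T with probability p. Expected payoff against X: 5p + (-2)(1−p) = 7p − 2; against Y: (-4)p + 5(1−p) = −9p + 5.
Setting these equal: 7p − 2 = −9p + 5 ⇒ 16p = 7 ⇒ p = 7/16, and the value is (7)·(7/16) − 2 = 17/16.
For the column player: with q = P(X), equating T's and B's payoffs gives 9q − 4 = −7q + 5 ⇒ q = 9/16.

17/16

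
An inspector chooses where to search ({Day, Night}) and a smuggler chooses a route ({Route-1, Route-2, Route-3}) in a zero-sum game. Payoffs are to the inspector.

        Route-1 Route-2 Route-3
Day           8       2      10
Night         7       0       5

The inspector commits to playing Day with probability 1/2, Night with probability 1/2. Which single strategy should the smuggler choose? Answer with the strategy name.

Route-2

If the smuggler plays Route-1, the inspector's expected payoff is (1/2)·8 + (1/2)·7 = 15/2.
If the smuggler plays Route-2, the inspector's expected payoff is (1/2)·2 + (1/2)·0 = 1.
If the smuggler plays Route-3, the inspector's expected payoff is (1/2)·10 + (1/2)·5 = 15/2.
The smuggler minimizes the inspector's payoff; the smallest is 1, so the best response is Route-2.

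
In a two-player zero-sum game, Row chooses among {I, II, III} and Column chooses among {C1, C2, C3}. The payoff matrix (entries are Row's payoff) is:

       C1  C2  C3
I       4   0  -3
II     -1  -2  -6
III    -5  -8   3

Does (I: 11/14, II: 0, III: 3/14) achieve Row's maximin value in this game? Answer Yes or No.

Against C1 this mix gives (11/14)·4 + (3/14)·(-5) = 29/14.
Against C2 this mix gives (11/14)·0 + (3/14)·(-8) = -12/7.
Against C3 this mix gives (11/14)·(-3) + (3/14)·3 = -12/7.
All of Column's active replies (C2, C3) yield -12/7, and no column does worse for Row. The mix makes Column indifferent and guarantees -12/7, so it is optimal.

Yes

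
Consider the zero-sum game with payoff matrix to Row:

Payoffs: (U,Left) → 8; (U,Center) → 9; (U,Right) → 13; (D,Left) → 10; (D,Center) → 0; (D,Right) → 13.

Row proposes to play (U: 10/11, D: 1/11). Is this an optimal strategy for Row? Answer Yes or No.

Against Left this mix gives (10/11)·8 + (1/11)·10 = 90/11.
Against Center this mix gives (10/11)·9 + (1/11)·0 = 90/11.
Against Right this mix gives (10/11)·13 + (1/11)·13 = 13.
All of Column's active replies (Left, Center) yield 90/11, and no column does worse for Row. The mix makes Column indifferent and guarantees 90/11, so it is optimal.

Yes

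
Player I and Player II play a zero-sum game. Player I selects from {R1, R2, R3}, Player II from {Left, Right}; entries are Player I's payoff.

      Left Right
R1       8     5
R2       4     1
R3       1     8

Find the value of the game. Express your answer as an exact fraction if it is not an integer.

Row minima: R1 → 5, R2 → 1, R3 → 1; maximin = 5.
Column maxima: Left → 8, Right → 8; minimax = 8.
5 ≠ 8, so there is no saddle point; optimal play is mixed.
R2 is strictly dominated by R1, so Player I never plays it.
On the remaining 2×2 (R1, R3 vs Left, Right):
Let Player I play R1 with probability p. Expected payoff against Left: 8p + 1(1−p) = 7p + 1; against Right: 5p + 8(1−p) = −3p + 8.
Setting these equal: 7p + 1 = −3p + 8 ⇒ 10p = 7 ⇒ p = 7/10, and the value is (7)·(7/10) + 1 = 59/10.
For Player II: with q = P(Left), equating R1's and R3's payoffs gives 3q + 5 = −7q + 8 ⇒ q = 3/10.

59/10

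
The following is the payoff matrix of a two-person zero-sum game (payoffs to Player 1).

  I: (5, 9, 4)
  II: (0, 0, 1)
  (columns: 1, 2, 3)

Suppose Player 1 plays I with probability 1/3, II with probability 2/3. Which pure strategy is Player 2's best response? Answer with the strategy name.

If Player 2 plays 1, Player 1's expected payoff is (1/3)·5 + (2/3)·0 = 5/3.
If Player 2 plays 2, Player 1's expected payoff is (1/3)·9 + (2/3)·0 = 3.
If Player 2 plays 3, Player 1's expected payoff is (1/3)·4 + (2/3)·1 = 2.
Player 2 minimizes Player 1's payoff; the smallest is 5/3, so the best response is 1.

1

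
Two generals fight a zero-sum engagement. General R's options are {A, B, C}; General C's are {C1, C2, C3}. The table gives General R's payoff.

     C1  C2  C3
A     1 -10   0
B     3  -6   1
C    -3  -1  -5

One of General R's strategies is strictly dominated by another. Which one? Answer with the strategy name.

B gives a strictly higher payoff than A against every column: 3 > 1, -6 > -10, 1 > 0.
So A is strictly dominated and General R never plays it.

A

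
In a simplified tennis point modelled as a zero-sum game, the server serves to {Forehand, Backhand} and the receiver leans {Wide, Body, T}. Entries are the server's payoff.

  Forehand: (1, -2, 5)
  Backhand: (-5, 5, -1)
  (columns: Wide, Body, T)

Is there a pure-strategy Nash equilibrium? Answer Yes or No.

No

Row minima: Forehand → -2, Backhand → -5; maximin = -2.
Column maxima: Wide → 1, Body → 5, T → 5; minimax = 1.
-2 ≠ 1, so no pure-strategy equilibrium exists.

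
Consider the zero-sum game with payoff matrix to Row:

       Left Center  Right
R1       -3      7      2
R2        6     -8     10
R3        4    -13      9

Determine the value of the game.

Row minima: R1 → -3, R2 → -8, R3 → -13; maximin = -3.
Column maxima: Left → 6, Center → 7, Right → 10; minimax = 6.
-3 ≠ 6, so there is no saddle point; optimal play is mixed.
R3 is strictly dominated by R2, so Row never plays it.
Right is strictly dominated by Left (it gives Row strictly more in every row), so Column never plays it.
On the remaining 2×2 (R1, R2 vs Left, Center):
Let Row play R1 with probability p. Expected payoff against Left: (-3)p + 6(1−p) = −9p + 6; against Center: 7p + (-8)(1−p) = 15p − 8.
Setting these equal: −9p + 6 = 15p − 8 ⇒ −24p = -14 ⇒ p = 7/12, and the value is (-9)·(7/12) + 6 = 3/4.
For Column: with q = P(Left), equating R1's and R2's payoffs gives −10q + 7 = 14q − 8 ⇒ q = 5/8.

3/4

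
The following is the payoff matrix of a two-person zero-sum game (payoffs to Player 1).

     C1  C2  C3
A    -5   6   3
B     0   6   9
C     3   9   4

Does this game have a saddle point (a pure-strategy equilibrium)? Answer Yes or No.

Yes

Row minima: A → -5, B → 0, C → 3; maximin = 3.
Column maxima: C1 → 3, C2 → 9, C3 → 9; minimax = 3.
maximin = minimax = 3, so a saddle point exists.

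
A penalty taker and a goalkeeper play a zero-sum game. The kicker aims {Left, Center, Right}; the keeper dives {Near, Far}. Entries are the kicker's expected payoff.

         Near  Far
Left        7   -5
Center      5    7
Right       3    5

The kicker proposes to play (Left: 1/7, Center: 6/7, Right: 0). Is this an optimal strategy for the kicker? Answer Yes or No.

Yes

Against Near this mix gives (1/7)·7 + (6/7)·5 = 37/7.
Against Far this mix gives (1/7)·(-5) + (6/7)·7 = 37/7.
All of the keeper's active replies (Near, Far) yield 37/7, and no column does worse for the kicker. The mix makes the keeper indifferent and guarantees 37/7, so it is optimal.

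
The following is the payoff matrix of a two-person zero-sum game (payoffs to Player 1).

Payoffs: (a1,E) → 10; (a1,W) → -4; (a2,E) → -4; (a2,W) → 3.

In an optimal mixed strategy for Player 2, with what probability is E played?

1/3

Row minima: a1 → -4, a2 → -4; maximin = -4.
Column maxima: E → 10, W → 3; minimax = 3.
-4 ≠ 3, so there is no saddle point; optimal play is mixed.
Let Player 1 play a1 with probability p. Expected payoff against E: 10p + (-4)(1−p) = 14p − 4; against W: (-4)p + 3(1−p) = −7p + 3.
Setting these equal: 14p − 4 = −7p + 3 ⇒ 21p = 7 ⇒ p = 1/3, and the value is (14)·(1/3) − 4 = 2/3.
For Player 2: with q = P(E), equating a1's and a2's payoffs gives 14q − 4 = −7q + 3 ⇒ q = 1/3.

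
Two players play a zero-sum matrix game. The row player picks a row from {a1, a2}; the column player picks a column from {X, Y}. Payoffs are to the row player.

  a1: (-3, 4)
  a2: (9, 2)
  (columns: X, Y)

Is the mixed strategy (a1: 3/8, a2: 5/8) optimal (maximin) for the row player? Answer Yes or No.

Against X this mix gives (3/8)·(-3) + (5/8)·9 = 9/2.
Against Y this mix gives (3/8)·4 + (5/8)·2 = 11/4.
The column player will play Y, holding the row player to 11/4. Shifting weight toward the row that does better against Y would raise this floor (the equalizing mix achieves 3 against both Y and X), so the proposed strategy is not optimal.

No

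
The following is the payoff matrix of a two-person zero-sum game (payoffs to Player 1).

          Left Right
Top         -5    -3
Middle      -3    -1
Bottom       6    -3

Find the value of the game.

-15/11

Row minima: Top → -5, Middle → -3, Bottom → -3; maximin = -3.
Column maxima: Left → 6, Right → -1; minimax = -1.
-3 ≠ -1, so there is no saddle point; optimal play is mixed.
Top is strictly dominated by Middle, so Player 1 never plays it.
On the remaining 2×2 (Middle, Bottom vs Left, Right):
Let Player 1 play Middle with probability p. Expected payoff against Left: (-3)p + 6(1−p) = −9p + 6; against Right: (-1)p + (-3)(1−p) = 2p − 3.
Setting these equal: −9p + 6 = 2p − 3 ⇒ −11p = -9 ⇒ p = 9/11, and the value is (-9)·(9/11) + 6 = -15/11.
For Player 2: with q = P(Left), equating Middle's and Bottom's payoffs gives −2q − 1 = 9q − 3 ⇒ q = 2/11.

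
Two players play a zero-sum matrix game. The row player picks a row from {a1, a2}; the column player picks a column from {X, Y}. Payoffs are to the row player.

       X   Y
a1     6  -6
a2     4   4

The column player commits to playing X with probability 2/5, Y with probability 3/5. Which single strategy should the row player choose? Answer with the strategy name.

a2

Expected payoff of a1: (2/5)·6 + (3/5)·(-6) = -6/5.
Expected payoff of a2: (2/5)·4 + (3/5)·4 = 4.
The largest is 4, so the row player's best response is a2.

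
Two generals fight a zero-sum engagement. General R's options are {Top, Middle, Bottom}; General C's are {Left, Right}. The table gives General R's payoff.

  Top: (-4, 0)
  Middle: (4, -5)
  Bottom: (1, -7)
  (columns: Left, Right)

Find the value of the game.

Row minima: Top → -4, Middle → -5, Bottom → -7; maximin = -4.
Column maxima: Left → 4, Right → 0; minimax = 0.
-4 ≠ 0, so there is no saddle point; optimal play is mixed.
Bottom is strictly dominated by Middle, so General R never plays it.
On the remaining 2×2 (Top, Middle vs Left, Right):
Let General R play Top with probability p. Expected payoff against Left: (-4)p + 4(1−p) = −8p + 4; against Right: 0p + (-5)(1−p) = 5p − 5.
Setting these equal: −8p + 4 = 5p − 5 ⇒ −13p = -9 ⇒ p = 9/13, and the value is (-8)·(9/13) + 4 = -20/13.
For General C: with q = P(Left), equating Top's and Middle's payoffs gives −4q = 9q − 5 ⇒ q = 5/13.

-20/13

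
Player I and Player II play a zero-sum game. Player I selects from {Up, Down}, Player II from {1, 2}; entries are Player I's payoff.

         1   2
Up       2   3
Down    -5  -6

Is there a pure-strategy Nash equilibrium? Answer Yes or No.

Row minima: Up → 2, Down → -6; maximin = 2.
Column maxima: 1 → 2, 2 → 3; minimax = 2.
maximin = minimax = 2, so a saddle point exists.

Yes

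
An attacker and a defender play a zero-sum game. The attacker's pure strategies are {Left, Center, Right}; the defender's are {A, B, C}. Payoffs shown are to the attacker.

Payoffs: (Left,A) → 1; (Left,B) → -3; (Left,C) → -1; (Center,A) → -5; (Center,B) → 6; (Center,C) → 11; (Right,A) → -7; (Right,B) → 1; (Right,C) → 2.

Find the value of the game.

Row minima: Left → -3, Center → -5, Right → -7; maximin = -3.
Column maxima: A → 1, B → 6, C → 11; minimax = 1.
-3 ≠ 1, so there is no saddle point; optimal play is mixed.
Right is strictly dominated by Center, so the attacker never plays it.
C is strictly dominated by B (it gives the attacker strictly more in every row), so the defender never plays it.
On the remaining 2×2 (Left, Center vs A, B):
Let the attacker play Left with probability p. Expected payoff against A: 1p + (-5)(1−p) = 6p − 5; against B: (-3)p + 6(1−p) = −9p + 6.
Setting these equal: 6p − 5 = −9p + 6 ⇒ 15p = 11 ⇒ p = 11/15, and the value is (6)·(11/15) − 5 = -3/5.
For the defender: with q = P(A), equating Left's and Center's payoffs gives 4q − 3 = −11q + 6 ⇒ q = 3/5.

-3/5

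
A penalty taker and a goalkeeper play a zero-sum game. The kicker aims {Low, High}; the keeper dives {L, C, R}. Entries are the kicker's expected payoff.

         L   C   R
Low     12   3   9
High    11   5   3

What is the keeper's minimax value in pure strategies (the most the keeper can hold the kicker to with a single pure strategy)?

5

Column maxima: L → 12, C → 5, R → 9.
The smallest of these is 5.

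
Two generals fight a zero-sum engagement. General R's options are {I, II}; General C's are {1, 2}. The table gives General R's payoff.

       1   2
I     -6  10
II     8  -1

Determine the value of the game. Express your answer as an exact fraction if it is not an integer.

74/25

Row minima: I → -6, II → -1; maximin = -1.
Column maxima: 1 → 8, 2 → 10; minimax = 8.
-1 ≠ 8, so there is no saddle point; optimal play is mixed.
Let General R play I with probability p. Expected payoff against 1: (-6)p + 8(1−p) = −14p + 8; against 2: 10p + (-1)(1−p) = 11p − 1.
Setting these equal: −14p + 8 = 11p − 1 ⇒ −25p = -9 ⇒ p = 9/25, and the value is (-14)·(9/25) + 8 = 74/25.
For General C: with q = P(1), equating I's and II's payoffs gives −16q + 10 = 9q − 1 ⇒ q = 11/25.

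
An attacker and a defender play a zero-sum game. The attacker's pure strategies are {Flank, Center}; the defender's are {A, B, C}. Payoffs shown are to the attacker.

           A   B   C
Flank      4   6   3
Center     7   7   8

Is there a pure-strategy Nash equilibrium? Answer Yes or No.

Yes

Row minima: Flank → 3, Center → 7; maximin = 7.
Column maxima: A → 7, B → 7, C → 8; minimax = 7.
maximin = minimax = 7, so a saddle point exists.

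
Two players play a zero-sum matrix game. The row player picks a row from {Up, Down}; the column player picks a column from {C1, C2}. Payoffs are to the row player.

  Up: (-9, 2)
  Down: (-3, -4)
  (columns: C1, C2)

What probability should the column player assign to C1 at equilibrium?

Row minima: Up → -9, Down → -4; maximin = -4.
Column maxima: C1 → -3, C2 → 2; minimax = -3.
-4 ≠ -3, so there is no saddle point; optimal play is mixed.
Let the row player play Up with probability p. Expected payoff against C1: (-9)p + (-3)(1−p) = −6p − 3; against C2: 2p + (-4)(1−p) = 6p − 4.
Setting these equal: −6p − 3 = 6p − 4 ⇒ −12p = -1 ⇒ p = 1/12, and the value is (-6)·(1/12) − 3 = -7/2.
For the column player: with q = P(C1), equating Up's and Down's payoffs gives −11q + 2 = q − 4 ⇒ q = 1/2.

1/2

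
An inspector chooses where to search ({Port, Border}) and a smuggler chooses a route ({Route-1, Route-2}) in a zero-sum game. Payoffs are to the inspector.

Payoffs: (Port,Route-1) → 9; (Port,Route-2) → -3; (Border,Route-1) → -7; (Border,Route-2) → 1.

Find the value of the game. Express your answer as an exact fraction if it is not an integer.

-3/5

Row minima: Port → -3, Border → -7; maximin = -3.
Column maxima: Route-1 → 9, Route-2 → 1; minimax = 1.
-3 ≠ 1, so there is no saddle point; optimal play is mixed.
Let the inspector play Port with probability p. Expected payoff against Route-1: 9p + (-7)(1−p) = 16p − 7; against Route-2: (-3)p + 1(1−p) = −4p + 1.
Setting these equal: 16p − 7 = −4p + 1 ⇒ 20p = 8 ⇒ p = 2/5, and the value is (16)·(2/5) − 7 = -3/5.
For the smuggler: with q = P(Route-1), equating Port's and Border's payoffs gives 12q − 3 = −8q + 1 ⇒ q = 1/5.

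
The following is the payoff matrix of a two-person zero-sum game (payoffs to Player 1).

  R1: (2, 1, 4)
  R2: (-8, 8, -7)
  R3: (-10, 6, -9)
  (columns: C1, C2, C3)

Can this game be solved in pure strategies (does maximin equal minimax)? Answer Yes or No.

No

Row minima: R1 → 1, R2 → -8, R3 → -10; maximin = 1.
Column maxima: C1 → 2, C2 → 8, C3 → 4; minimax = 2.
1 ≠ 2, so no pure-strategy equilibrium exists.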